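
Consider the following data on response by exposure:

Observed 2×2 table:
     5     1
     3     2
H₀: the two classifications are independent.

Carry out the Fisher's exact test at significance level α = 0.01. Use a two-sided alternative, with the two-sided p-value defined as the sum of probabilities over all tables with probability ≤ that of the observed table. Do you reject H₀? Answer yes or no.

Margins: r₁=6, r₂=5, c₁=8, c₂=3, n=11
p_obs = C(6,5)·C(5,3)/C(11,8); sum pmf over tables with pmf ≤ p_obs
p-value (two-sided) = 0.54545
At α=0.01: p ≥ α → fail to reject H₀

reject H₀: no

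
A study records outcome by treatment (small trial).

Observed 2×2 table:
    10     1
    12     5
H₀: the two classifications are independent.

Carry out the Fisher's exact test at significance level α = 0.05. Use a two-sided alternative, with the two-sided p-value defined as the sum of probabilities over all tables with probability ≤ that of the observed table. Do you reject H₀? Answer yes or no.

reject H₀: no

Margins: r₁=11, r₂=17, c₁=22, c₂=6, n=28
p_obs = C(11,10)·C(17,12)/C(28,22); sum pmf over tables with pmf ≤ p_obs
p-value (two-sided) = 0.35473
At α=0.05: p ≥ α → fail to reject H₀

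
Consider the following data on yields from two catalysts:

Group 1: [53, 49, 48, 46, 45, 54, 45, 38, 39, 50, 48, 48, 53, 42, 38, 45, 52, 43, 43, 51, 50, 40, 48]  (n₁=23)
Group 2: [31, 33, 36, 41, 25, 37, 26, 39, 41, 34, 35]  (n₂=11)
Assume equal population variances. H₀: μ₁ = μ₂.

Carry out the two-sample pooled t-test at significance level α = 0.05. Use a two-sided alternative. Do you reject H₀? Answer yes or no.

reject H₀: yes

x̄₁=46.435, s₁=4.888, n₁=23
x̄₂=34.364, s₂=5.390, n₂=11
s_p² = [22·4.888² + 10·5.390²]/32 = 25.5062
SE = √(s_p²·(1/23+1/11)) = 1.8514
t = (46.435−34.364)/1.8514 = 6.5200
df = 32
p-value (two-sided) = 0.00000
At α=0.05: p < α → reject H₀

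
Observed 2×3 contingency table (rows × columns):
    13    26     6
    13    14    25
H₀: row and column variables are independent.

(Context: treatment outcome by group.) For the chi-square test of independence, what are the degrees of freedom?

degrees of freedom = 2

df = (r−1)(c−1) = (2−1)·(3−1) = 2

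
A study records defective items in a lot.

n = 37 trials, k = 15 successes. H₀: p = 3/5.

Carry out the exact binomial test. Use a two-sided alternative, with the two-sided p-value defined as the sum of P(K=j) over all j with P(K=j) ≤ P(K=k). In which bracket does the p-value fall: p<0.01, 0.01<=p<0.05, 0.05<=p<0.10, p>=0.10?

Exact binomial: n=37, k=15, p₀=3/5=0.6000
P(X=j) = C(n,j)·p₀^j·(1−p₀)^(n−j); p = Σ P(X=j) over j with P(X=j) ≤ P(X=15)
p-value (two-sided) = 0.01851
→ bracket: 0.01<=p<0.05

p-value bracket: 0.01<=p<0.05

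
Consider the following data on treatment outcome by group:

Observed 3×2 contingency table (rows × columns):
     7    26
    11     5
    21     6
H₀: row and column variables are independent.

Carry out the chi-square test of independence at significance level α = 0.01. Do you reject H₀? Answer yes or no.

Row totals [33, 16, 27], col totals [39, 37], n=76
χ² = (7−16.93)²/16.93 + (26−16.07)²/16.07 + (11−8.21)²/8.21 + (5−7.79)²/7.79 + (21−13.86)²/13.86 + (6−13.14)²/13.14 = 21.4850
df = 2
p-value (upper-tail) = 0.00002
At α=0.01: p < α → reject H₀

reject H₀: yes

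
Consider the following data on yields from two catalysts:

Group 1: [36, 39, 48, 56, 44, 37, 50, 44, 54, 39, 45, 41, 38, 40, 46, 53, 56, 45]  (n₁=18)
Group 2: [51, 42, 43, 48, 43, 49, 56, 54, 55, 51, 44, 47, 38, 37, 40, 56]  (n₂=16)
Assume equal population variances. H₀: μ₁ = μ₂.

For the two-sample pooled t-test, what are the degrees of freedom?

df = n₁ + n₂ − 2 = 18 + 16 − 2 = 32

degrees of freedom = 32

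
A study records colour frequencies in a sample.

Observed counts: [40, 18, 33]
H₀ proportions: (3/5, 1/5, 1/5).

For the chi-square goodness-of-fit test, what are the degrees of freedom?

df = k − 1 = 3 − 1 = 2

degrees of freedom = 2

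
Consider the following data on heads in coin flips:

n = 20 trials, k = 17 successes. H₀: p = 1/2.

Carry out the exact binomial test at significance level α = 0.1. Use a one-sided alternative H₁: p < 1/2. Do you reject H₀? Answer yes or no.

Exact binomial: n=20, k=17, p₀=1/2=0.5000
P(X≤17) from Σ C(n,i)·p₀^i·(1−p₀)^(n−i)
p-value (one-sided, H₁ less) = 0.99980
At α=0.1: p ≥ α → fail to reject H₀

reject H₀: no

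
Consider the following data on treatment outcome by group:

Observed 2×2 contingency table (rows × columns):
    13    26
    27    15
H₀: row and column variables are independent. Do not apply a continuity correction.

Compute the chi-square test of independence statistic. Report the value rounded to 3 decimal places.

test statistic = 7.751

Row totals [39, 42], col totals [40, 41], n=81
χ² = (13−19.26)²/19.26 + (26−19.74)²/19.74 + (27−20.74)²/20.74 + (15−21.26)²/21.26 = 7.7507
df = 1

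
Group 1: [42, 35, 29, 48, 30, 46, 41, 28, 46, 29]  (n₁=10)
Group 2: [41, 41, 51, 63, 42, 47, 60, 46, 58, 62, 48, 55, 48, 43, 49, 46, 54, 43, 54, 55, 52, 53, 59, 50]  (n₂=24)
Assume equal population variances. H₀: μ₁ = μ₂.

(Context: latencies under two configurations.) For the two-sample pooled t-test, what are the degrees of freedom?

degrees of freedom = 32

df = n₁ + n₂ − 2 = 10 + 24 − 2 = 32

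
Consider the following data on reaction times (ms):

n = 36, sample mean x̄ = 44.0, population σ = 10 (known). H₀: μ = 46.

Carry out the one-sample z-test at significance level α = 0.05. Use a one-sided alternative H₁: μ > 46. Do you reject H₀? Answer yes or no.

reject H₀: no

SE = σ/√n = 10/√36 = 1.6667
z = (x̄−μ₀)/SE = (44.0−46)/1.6667 = -1.2000
p-value (one-sided, H₁ greater) = 0.88493
At α=0.05: p ≥ α → fail to reject H₀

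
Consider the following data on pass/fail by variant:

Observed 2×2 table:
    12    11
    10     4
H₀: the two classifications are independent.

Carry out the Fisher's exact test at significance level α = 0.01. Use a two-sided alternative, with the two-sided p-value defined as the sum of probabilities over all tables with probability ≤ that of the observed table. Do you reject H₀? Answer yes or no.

Margins: r₁=23, r₂=14, c₁=22, c₂=15, n=37
p_obs = C(23,12)·C(14,10)/C(37,22); sum pmf over tables with pmf ≤ p_obs
p-value (two-sided) = 0.31364
At α=0.01: p ≥ α → fail to reject H₀

reject H₀: no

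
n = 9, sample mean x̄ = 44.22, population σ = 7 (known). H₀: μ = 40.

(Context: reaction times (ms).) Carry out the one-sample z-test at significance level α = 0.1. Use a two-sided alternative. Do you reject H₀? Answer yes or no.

reject H₀: yes

SE = σ/√n = 7/√9 = 2.3333
z = (x̄−μ₀)/SE = (44.22−40)/2.3333 = 1.8086
p-value (two-sided) = 0.07052
At α=0.1: p < α → reject H₀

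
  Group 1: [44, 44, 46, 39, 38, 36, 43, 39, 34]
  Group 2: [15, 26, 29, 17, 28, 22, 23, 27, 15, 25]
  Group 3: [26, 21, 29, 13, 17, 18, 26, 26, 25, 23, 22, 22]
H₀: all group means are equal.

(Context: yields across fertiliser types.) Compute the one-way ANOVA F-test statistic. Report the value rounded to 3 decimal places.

test statistic = 46.125

Group means [40.33, 22.70, 22.33], grand mean 27.677
SSB = Σnᵢ(x̄ᵢ−x̄)² = 2032.008; SSW = ΣΣ(x−x̄ᵢ)² = 616.767
MSB = 2032.008/2 = 1016.0038; MSW = 616.767/28 = 22.0274
F = MSB/MSW = 46.1246
df = (2, 28)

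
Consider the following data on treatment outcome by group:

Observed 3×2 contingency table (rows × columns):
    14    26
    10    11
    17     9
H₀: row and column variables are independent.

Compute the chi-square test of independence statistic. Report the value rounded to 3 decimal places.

Row totals [40, 21, 26], col totals [41, 46], n=87
χ² = (14−18.85)²/18.85 + (26−21.15)²/21.15 + (10−9.90)²/9.90 + (11−11.10)²/11.10 + (17−12.25)²/12.25 + (9−13.75)²/13.75 = 5.8411
df = 2

test statistic = 5.841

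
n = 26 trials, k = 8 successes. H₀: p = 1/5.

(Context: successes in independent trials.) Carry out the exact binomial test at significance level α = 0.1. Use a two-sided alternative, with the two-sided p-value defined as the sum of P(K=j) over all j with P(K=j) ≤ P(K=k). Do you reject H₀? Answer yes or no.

Exact binomial: n=26, k=8, p₀=1/5=0.2000
P(X=j) = C(n,j)·p₀^j·(1−p₀)^(n−j); p = Σ P(X=j) over j with P(X=j) ≤ P(X=8)
p-value (two-sided) = 0.21535
At α=0.1: p ≥ α → fail to reject H₀

reject H₀: no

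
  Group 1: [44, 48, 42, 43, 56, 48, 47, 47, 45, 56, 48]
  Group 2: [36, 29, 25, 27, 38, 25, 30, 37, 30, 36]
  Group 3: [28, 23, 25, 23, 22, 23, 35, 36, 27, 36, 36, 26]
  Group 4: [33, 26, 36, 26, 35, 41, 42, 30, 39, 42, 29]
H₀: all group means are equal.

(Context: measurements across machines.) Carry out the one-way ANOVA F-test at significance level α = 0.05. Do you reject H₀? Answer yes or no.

Group means [47.64, 31.30, 28.33, 34.45], grand mean 35.364
SSB = Σnᵢ(x̄ᵢ−x̄)² = 2424.142; SSW = ΣΣ(x−x̄ᵢ)² = 1182.039
MSB = 2424.142/3 = 808.0475; MSW = 1182.039/40 = 29.5510
F = MSB/MSW = 27.3442
df = (3, 40)
p-value (upper-tail) = 0.00000
At α=0.05: p < α → reject H₀

reject H₀: yes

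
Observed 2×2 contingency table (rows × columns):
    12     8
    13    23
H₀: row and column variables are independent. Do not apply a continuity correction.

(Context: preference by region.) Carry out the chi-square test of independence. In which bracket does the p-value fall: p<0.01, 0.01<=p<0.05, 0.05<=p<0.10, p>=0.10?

Row totals [20, 36], col totals [25, 31], n=56
χ² = (12−8.93)²/8.93 + (8−11.07)²/11.07 + (13−16.07)²/16.07 + (23−19.93)²/19.93 = 2.9690
df = 1
p-value (upper-tail) = 0.08487
→ bracket: 0.05<=p<0.10

p-value bracket: 0.05<=p<0.10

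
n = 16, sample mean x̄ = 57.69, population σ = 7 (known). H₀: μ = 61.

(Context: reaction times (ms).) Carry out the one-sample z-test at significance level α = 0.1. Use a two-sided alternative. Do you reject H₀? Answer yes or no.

reject H₀: yes

SE = σ/√n = 7/√16 = 1.7500
z = (x̄−μ₀)/SE = (57.69−61)/1.7500 = -1.8914
p-value (two-sided) = 0.05857
At α=0.1: p < α → reject H₀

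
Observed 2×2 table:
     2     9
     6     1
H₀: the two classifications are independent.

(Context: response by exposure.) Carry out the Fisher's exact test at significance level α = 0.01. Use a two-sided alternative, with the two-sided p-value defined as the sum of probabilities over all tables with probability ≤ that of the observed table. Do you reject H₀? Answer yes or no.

Margins: r₁=11, r₂=7, c₁=8, c₂=10, n=18
p_obs = C(11,2)·C(7,6)/C(18,8); sum pmf over tables with pmf ≤ p_obs
p-value (two-sided) = 0.01282
At α=0.01: p ≥ α → fail to reject H₀

reject H₀: no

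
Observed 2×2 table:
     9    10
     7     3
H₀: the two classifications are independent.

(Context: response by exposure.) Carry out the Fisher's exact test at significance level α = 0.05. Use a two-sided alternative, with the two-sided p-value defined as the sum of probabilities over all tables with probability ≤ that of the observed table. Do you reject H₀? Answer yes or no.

reject H₀: no

Margins: r₁=19, r₂=10, c₁=16, c₂=13, n=29
p_obs = C(19,9)·C(10,7)/C(29,16); sum pmf over tables with pmf ≤ p_obs
p-value (two-sided) = 0.43348
At α=0.05: p ≥ α → fail to reject H₀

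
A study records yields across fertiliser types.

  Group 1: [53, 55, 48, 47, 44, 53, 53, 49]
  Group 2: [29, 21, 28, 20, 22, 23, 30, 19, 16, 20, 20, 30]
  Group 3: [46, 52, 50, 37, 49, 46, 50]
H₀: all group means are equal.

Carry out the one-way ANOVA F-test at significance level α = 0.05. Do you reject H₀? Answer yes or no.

reject H₀: yes

Group means [50.25, 23.17, 47.14], grand mean 37.407
SSB = Σnᵢ(x̄ᵢ−x̄)² = 4416.495; SSW = ΣΣ(x−x̄ᵢ)² = 506.024
MSB = 4416.495/2 = 2208.2474; MSW = 506.024/24 = 21.0843
F = MSB/MSW = 104.7341
df = (2, 24)
p-value (upper-tail) = 0.00000
At α=0.05: p < α → reject H₀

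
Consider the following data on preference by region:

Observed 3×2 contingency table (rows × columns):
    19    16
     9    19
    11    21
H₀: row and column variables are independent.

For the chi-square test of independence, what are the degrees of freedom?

df = (r−1)(c−1) = (3−1)·(2−1) = 2

degrees of freedom = 2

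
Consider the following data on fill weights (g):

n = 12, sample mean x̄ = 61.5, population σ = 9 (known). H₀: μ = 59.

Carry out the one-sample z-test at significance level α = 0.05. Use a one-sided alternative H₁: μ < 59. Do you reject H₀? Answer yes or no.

reject H₀: no

SE = σ/√n = 9/√12 = 2.5981
z = (x̄−μ₀)/SE = (61.5−59)/2.5981 = 0.9623
p-value (one-sided, H₁ less) = 0.83204
At α=0.05: p ≥ α → fail to reject H₀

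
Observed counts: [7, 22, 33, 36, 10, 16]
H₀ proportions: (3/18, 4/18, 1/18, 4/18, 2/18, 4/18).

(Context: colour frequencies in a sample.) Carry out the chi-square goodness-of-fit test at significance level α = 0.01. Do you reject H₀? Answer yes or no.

n = 124; E_i = n·p_i = [20.67, 27.56, 6.89, 27.56, 13.78, 27.56]
χ² = (7−20.67)²/20.67 + (22−27.56)²/27.56 + (33−6.89)²/6.89 + (36−27.56)²/27.56 + (10−13.78)²/13.78 + (16−27.56)²/27.56 = 117.5968
df = 5
p-value (upper-tail) = 0.00000
At α=0.01: p < α → reject H₀

reject H₀: yes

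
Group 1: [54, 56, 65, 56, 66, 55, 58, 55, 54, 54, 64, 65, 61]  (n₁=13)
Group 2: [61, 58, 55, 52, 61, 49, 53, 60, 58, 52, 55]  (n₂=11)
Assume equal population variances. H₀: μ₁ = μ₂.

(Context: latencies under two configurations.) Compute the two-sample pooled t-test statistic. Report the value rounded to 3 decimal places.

x̄₁=58.692, s₁=4.785, n₁=13
x̄₂=55.818, s₂=4.070, n₂=11
s_p² = [12·4.785² + 10·4.070²]/22 = 20.0184
SE = √(s_p²·(1/13+1/11)) = 1.8330
t = (58.692−55.818)/1.8330 = 1.5680
df = 22

test statistic = 1.568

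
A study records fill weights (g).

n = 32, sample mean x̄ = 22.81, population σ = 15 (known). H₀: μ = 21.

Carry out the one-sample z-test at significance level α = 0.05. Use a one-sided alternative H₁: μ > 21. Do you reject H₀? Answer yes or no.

SE = σ/√n = 15/√32 = 2.6517
z = (x̄−μ₀)/SE = (22.81−21)/2.6517 = 0.6826
p-value (one-sided, H₁ greater) = 0.24743
At α=0.05: p ≥ α → fail to reject H₀

reject H₀: no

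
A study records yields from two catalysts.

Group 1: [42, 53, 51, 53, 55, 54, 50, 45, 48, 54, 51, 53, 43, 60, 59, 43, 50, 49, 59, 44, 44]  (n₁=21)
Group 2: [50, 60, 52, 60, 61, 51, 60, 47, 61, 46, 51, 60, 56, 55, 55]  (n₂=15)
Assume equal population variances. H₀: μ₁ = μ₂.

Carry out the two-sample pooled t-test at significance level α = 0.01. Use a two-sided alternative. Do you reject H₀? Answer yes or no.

x̄₁=50.476, s₁=5.510, n₁=21
x̄₂=55.000, s₂=5.237, n₂=15
s_p² = [20·5.510² + 14·5.237²]/34 = 29.1541
SE = √(s_p²·(1/21+1/15)) = 1.8253
t = (50.476−55.000)/1.8253 = -2.4783
df = 34
p-value (two-sided) = 0.01832
At α=0.01: p ≥ α → fail to reject H₀

reject H₀: no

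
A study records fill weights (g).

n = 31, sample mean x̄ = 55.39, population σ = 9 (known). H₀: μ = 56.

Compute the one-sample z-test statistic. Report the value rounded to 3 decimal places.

test statistic = -0.377

SE = σ/√n = 9/√31 = 1.6164
z = (x̄−μ₀)/SE = (55.39−56)/1.6164 = -0.3774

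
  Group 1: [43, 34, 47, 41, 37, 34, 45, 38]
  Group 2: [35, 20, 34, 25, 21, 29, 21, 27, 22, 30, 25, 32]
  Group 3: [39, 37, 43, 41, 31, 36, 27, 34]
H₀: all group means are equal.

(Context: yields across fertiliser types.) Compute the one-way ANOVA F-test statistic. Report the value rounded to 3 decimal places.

test statistic = 17.206

Group means [39.88, 26.75, 36.00], grand mean 33.143
SSB = Σnᵢ(x̄ᵢ−x̄)² = 918.304; SSW = ΣΣ(x−x̄ᵢ)² = 667.125
MSB = 918.304/2 = 459.1518; MSW = 667.125/25 = 26.6850
F = MSB/MSW = 17.2064
df = (2, 25)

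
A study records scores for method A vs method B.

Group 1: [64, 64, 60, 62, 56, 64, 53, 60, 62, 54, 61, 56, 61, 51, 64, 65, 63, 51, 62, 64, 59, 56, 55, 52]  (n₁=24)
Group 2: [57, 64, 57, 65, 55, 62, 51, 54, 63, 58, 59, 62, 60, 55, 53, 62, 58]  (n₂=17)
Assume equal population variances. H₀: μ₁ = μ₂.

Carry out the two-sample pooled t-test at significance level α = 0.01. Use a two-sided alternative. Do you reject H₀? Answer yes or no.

reject H₀: no

x̄₁=59.125, s₁=4.637, n₁=24
x̄₂=58.529, s₂=4.094, n₂=17
s_p² = [23·4.637² + 16·4.094²]/39 = 19.5605
SE = √(s_p²·(1/24+1/17)) = 1.4020
t = (59.125−58.529)/1.4020 = 0.4248
df = 39
p-value (two-sided) = 0.67331
At α=0.01: p ≥ α → fail to reject H₀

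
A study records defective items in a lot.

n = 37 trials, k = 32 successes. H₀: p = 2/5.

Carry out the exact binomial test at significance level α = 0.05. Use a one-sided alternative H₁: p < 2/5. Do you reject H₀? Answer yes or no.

Exact binomial: n=37, k=32, p₀=2/5=0.4000
P(X≤32) from Σ C(n,i)·p₀^i·(1−p₀)^(n−i)
p-value (one-sided, H₁ less) = 1.00000
At α=0.05: p ≥ α → fail to reject H₀

reject H₀: no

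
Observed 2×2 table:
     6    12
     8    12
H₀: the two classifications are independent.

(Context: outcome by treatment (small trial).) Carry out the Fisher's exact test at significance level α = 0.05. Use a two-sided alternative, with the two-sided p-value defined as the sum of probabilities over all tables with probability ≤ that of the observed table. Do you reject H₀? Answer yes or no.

reject H₀: no

Margins: r₁=18, r₂=20, c₁=14, c₂=24, n=38
p_obs = C(18,6)·C(20,8)/C(38,14); sum pmf over tables with pmf ≤ p_obs
p-value (two-sided) = 0.74487
At α=0.05: p ≥ α → fail to reject H₀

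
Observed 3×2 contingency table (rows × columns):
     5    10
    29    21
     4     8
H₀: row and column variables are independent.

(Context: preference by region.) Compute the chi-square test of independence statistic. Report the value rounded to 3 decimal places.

Row totals [15, 50, 12], col totals [38, 39], n=77
χ² = (5−7.40)²/7.40 + (10−7.60)²/7.60 + (29−24.68)²/24.68 + (21−25.32)²/25.32 + (4−5.92)²/5.92 + (8−6.08)²/6.08 = 4.2677
df = 2

test statistic = 4.268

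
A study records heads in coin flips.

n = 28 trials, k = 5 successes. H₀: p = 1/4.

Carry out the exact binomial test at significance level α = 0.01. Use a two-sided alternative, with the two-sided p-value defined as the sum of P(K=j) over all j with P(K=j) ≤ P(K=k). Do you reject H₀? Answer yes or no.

reject H₀: no

Exact binomial: n=28, k=5, p₀=1/4=0.2500
P(X=j) = C(n,j)·p₀^j·(1−p₀)^(n−j); p = Σ P(X=j) over j with P(X=j) ≤ P(X=5)
p-value (two-sided) = 0.51365
At α=0.01: p ≥ α → fail to reject H₀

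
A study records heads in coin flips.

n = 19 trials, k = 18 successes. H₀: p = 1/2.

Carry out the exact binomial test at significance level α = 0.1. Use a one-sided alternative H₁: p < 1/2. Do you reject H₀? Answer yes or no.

reject H₀: no

Exact binomial: n=19, k=18, p₀=1/2=0.5000
P(X≤18) from Σ C(n,i)·p₀^i·(1−p₀)^(n−i)
p-value (one-sided, H₁ less) = 1.00000
At α=0.1: p ≥ α → fail to reject H₀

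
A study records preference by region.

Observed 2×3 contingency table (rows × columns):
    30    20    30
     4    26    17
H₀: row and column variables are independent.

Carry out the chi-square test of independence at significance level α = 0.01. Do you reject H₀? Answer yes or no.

Row totals [80, 47], col totals [34, 46, 47], n=127
χ² = (30−21.42)²/21.42 + (20−28.98)²/28.98 + (30−29.61)²/29.61 + (4−12.58)²/12.58 + (26−17.02)²/17.02 + (17−17.39)²/17.39 = 16.8217
df = 2
p-value (upper-tail) = 0.00022
At α=0.01: p < α → reject H₀

reject H₀: yes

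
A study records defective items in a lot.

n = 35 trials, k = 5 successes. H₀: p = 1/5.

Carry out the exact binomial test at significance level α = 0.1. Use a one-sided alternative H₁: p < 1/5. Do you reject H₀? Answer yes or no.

reject H₀: no

Exact binomial: n=35, k=5, p₀=1/5=0.2000
P(X≤5) from Σ C(n,i)·p₀^i·(1−p₀)^(n−i)
p-value (one-sided, H₁ less) = 0.27209
At α=0.1: p ≥ α → fail to reject H₀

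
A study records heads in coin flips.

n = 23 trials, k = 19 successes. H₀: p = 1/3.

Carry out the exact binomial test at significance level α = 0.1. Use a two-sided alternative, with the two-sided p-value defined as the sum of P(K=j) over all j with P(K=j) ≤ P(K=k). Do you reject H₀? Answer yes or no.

Exact binomial: n=23, k=19, p₀=1/3=0.3333
P(X=j) = C(n,j)·p₀^j·(1−p₀)^(n−j); p = Σ P(X=j) over j with P(X=j) ≤ P(X=19)
p-value (two-sided) = 0.00000
At α=0.1: p < α → reject H₀

reject H₀: yes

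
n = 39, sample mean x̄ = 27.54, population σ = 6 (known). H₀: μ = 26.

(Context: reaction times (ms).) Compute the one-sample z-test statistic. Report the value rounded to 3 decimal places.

test statistic = 1.603

SE = σ/√n = 6/√39 = 0.9608
z = (x̄−μ₀)/SE = (27.54−26)/0.9608 = 1.6029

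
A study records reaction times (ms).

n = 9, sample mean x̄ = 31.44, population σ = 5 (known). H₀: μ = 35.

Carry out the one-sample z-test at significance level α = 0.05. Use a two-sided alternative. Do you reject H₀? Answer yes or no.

reject H₀: yes

SE = σ/√n = 5/√9 = 1.6667
z = (x̄−μ₀)/SE = (31.44−35)/1.6667 = -2.1360
p-value (two-sided) = 0.03268
At α=0.05: p < α → reject H₀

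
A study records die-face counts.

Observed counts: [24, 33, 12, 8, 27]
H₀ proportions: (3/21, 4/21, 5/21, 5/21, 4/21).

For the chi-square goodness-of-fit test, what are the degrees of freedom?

df = k − 1 = 5 − 1 = 4

degrees of freedom = 4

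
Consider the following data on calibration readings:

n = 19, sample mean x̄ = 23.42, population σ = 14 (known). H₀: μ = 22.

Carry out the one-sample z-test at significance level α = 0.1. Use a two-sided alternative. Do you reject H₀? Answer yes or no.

reject H₀: no

SE = σ/√n = 14/√19 = 3.2118
z = (x̄−μ₀)/SE = (23.42−22)/3.2118 = 0.4421
p-value (two-sided) = 0.65840
At α=0.1: p ≥ α → fail to reject H₀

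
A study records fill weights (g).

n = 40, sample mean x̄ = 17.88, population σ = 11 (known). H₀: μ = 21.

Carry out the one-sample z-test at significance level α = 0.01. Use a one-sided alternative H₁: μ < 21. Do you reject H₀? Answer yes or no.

SE = σ/√n = 11/√40 = 1.7393
z = (x̄−μ₀)/SE = (17.88−21)/1.7393 = -1.7939
p-value (one-sided, H₁ less) = 0.03642
At α=0.01: p ≥ α → fail to reject H₀

reject H₀: no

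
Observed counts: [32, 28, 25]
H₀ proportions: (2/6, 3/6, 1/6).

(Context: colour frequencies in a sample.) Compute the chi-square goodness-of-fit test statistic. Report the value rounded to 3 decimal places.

test statistic = 13.706

n = 85; E_i = n·p_i = [28.33, 42.50, 14.17]
χ² = (32−28.33)²/28.33 + (28−42.50)²/42.50 + (25−14.17)²/14.17 = 13.7059
df = 2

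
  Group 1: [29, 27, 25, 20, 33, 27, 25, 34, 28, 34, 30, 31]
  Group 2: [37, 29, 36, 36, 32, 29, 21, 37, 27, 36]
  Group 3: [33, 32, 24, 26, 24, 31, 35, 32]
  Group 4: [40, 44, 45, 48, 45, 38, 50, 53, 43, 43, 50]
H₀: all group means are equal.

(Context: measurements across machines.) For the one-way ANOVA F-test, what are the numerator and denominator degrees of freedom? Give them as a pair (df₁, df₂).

degrees of freedom = [3, 37]

k = 4 groups, N = 41 total
df = (k−1, N−k) = (4−1, 41−4) = (3, 37)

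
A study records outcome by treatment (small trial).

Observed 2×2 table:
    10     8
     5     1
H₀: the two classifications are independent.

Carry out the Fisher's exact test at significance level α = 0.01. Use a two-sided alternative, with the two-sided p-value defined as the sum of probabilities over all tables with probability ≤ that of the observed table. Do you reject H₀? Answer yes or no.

Margins: r₁=18, r₂=6, c₁=15, c₂=9, n=24
p_obs = C(18,10)·C(6,5)/C(24,15); sum pmf over tables with pmf ≤ p_obs
p-value (two-sided) = 0.35095
At α=0.01: p ≥ α → fail to reject H₀

reject H₀: no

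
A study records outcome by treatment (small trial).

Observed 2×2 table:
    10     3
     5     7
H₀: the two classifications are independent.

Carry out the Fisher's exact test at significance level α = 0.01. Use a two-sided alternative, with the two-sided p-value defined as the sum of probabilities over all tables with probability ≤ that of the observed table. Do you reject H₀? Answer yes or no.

reject H₀: no

Margins: r₁=13, r₂=12, c₁=15, c₂=10, n=25
p_obs = C(13,10)·C(12,5)/C(25,15); sum pmf over tables with pmf ≤ p_obs
p-value (two-sided) = 0.11070
At α=0.01: p ≥ α → fail to reject H₀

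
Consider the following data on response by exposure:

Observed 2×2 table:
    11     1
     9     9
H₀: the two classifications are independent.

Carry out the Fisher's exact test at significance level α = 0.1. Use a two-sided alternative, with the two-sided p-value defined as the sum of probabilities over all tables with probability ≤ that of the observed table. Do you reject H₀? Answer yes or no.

reject H₀: yes

Margins: r₁=12, r₂=18, c₁=20, c₂=10, n=30
p_obs = C(12,11)·C(18,9)/C(30,20); sum pmf over tables with pmf ≤ p_obs
p-value (two-sided) = 0.02353
At α=0.1: p < α → reject H₀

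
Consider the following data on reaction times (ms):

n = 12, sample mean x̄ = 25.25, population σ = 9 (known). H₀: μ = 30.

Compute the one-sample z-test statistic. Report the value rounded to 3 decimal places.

SE = σ/√n = 9/√12 = 2.5981
z = (x̄−μ₀)/SE = (25.25−30)/2.5981 = -1.8283

test statistic = -1.828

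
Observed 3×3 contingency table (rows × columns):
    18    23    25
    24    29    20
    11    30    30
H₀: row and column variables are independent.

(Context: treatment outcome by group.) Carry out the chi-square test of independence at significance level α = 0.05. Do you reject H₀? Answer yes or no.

Row totals [66, 73, 71], col totals [53, 82, 75], n=210
χ² = (18−16.66)²/16.66 + (23−25.77)²/25.77 + (25−23.57)²/23.57 + (24−18.42)²/18.42 + (29−28.50)²/28.50 + (20−26.07)²/26.07 + (11−17.92)²/17.92 + (30−27.72)²/27.72 + (30−25.36)²/25.36 = 7.3117
df = 4
p-value (upper-tail) = 0.12031
At α=0.05: p ≥ α → fail to reject H₀

reject H₀: no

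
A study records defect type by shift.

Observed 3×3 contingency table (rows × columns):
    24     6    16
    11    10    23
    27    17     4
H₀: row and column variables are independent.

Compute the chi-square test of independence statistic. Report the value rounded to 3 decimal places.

Row totals [46, 44, 48], col totals [62, 33, 43], n=138
χ² = (24−20.67)²/20.67 + (6−11.00)²/11.00 + (16−14.33)²/14.33 + (11−19.77)²/19.77 + (10−10.52)²/10.52 + (23−13.71)²/13.71 + (27−21.57)²/21.57 + (17−11.48)²/11.48 + (4−14.96)²/14.96 = 25.2661
df = 4

test statistic = 25.266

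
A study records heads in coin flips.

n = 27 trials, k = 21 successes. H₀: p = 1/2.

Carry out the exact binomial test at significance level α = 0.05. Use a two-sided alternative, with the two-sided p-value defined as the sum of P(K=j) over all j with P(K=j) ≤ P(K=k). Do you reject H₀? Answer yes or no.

reject H₀: yes

Exact binomial: n=27, k=21, p₀=1/2=0.5000
P(X=j) = C(n,j)·p₀^j·(1−p₀)^(n−j); p = Σ P(X=j) over j with P(X=j) ≤ P(X=21)
p-value (two-sided) = 0.00592
At α=0.05: p < α → reject H₀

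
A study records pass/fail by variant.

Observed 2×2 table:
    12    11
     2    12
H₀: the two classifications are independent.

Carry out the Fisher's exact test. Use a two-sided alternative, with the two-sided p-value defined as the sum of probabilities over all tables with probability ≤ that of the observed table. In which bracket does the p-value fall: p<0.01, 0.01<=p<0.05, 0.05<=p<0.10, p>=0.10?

p-value bracket: 0.01<=p<0.05

Margins: r₁=23, r₂=14, c₁=14, c₂=23, n=37
p_obs = C(23,12)·C(14,2)/C(37,14); sum pmf over tables with pmf ≤ p_obs
p-value (two-sided) = 0.03549
→ bracket: 0.01<=p<0.05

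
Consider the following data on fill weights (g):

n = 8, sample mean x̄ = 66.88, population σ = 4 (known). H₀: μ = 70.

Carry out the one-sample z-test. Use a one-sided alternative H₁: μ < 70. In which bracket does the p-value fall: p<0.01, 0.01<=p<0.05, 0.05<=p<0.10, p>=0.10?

SE = σ/√n = 4/√8 = 1.4142
z = (x̄−μ₀)/SE = (66.88−70)/1.4142 = -2.2062
p-value (one-sided, H₁ less) = 0.01369
→ bracket: 0.01<=p<0.05

p-value bracket: 0.01<=p<0.05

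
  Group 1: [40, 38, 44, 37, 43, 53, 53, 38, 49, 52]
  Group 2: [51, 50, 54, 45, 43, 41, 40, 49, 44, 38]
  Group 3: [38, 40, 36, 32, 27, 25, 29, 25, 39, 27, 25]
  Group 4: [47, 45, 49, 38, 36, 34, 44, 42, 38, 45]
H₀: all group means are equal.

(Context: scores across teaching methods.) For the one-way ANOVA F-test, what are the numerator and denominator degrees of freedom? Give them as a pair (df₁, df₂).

k = 4 groups, N = 41 total
df = (k−1, N−k) = (4−1, 41−4) = (3, 37)

degrees of freedom = [3, 37]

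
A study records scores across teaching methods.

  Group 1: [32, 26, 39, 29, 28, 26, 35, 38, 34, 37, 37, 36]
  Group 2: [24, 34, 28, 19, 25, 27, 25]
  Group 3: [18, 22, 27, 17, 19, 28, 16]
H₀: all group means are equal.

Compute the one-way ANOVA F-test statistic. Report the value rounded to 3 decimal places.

Group means [33.08, 26.00, 21.00], grand mean 27.923
SSB = Σnᵢ(x̄ᵢ−x̄)² = 680.929; SSW = ΣΣ(x−x̄ᵢ)² = 510.917
MSB = 680.929/2 = 340.4647; MSW = 510.917/23 = 22.2138
F = MSB/MSW = 15.3267
df = (2, 23)

test statistic = 15.327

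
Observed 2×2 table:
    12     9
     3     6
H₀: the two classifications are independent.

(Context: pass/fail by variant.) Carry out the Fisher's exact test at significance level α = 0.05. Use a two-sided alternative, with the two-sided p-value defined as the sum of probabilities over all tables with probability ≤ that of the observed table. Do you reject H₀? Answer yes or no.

reject H₀: no

Margins: r₁=21, r₂=9, c₁=15, c₂=15, n=30
p_obs = C(21,12)·C(9,3)/C(30,15); sum pmf over tables with pmf ≤ p_obs
p-value (two-sided) = 0.42699
At α=0.05: p ≥ α → fail to reject H₀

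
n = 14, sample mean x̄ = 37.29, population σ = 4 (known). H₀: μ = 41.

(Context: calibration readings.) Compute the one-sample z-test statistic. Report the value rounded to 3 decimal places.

test statistic = -3.470

SE = σ/√n = 4/√14 = 1.0690
z = (x̄−μ₀)/SE = (37.29−41)/1.0690 = -3.4704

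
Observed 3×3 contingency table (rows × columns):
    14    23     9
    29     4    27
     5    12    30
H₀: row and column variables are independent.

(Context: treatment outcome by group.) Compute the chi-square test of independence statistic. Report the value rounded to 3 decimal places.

Row totals [46, 60, 47], col totals [48, 39, 66], n=153
χ² = (14−14.43)²/14.43 + (23−11.73)²/11.73 + (9−19.84)²/19.84 + (29−18.82)²/18.82 + (4−15.29)²/15.29 + (27−25.88)²/25.88 + (5−14.75)²/14.75 + (12−11.98)²/11.98 + (30−20.27)²/20.27 = 41.7749
df = 4

test statistic = 41.775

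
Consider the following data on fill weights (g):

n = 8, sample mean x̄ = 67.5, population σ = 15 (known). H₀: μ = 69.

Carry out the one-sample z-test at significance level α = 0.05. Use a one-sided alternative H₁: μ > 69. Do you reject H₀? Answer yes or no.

SE = σ/√n = 15/√8 = 5.3033
z = (x̄−μ₀)/SE = (67.5−69)/5.3033 = -0.2828
p-value (one-sided, H₁ greater) = 0.61135
At α=0.05: p ≥ α → fail to reject H₀

reject H₀: no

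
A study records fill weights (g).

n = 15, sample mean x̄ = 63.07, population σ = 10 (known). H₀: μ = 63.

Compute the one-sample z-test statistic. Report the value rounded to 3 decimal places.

test statistic = 0.027

SE = σ/√n = 10/√15 = 2.5820
z = (x̄−μ₀)/SE = (63.07−63)/2.5820 = 0.0271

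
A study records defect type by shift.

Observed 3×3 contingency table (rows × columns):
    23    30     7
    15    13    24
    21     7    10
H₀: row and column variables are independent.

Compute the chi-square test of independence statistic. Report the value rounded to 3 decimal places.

test statistic = 24.680

Row totals [60, 52, 38], col totals [59, 50, 41], n=150
χ² = (23−23.60)²/23.60 + (30−20.00)²/20.00 + (7−16.40)²/16.40 + (15−20.45)²/20.45 + (13−17.33)²/17.33 + (24−14.21)²/14.21 + (21−14.95)²/14.95 + (7−12.67)²/12.67 + (10−10.39)²/10.39 = 24.6801
df = 4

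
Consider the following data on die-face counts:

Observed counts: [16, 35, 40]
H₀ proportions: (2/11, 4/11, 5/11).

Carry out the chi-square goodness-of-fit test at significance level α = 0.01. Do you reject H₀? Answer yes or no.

reject H₀: no

n = 91; E_i = n·p_i = [16.55, 33.09, 41.36]
χ² = (16−16.55)²/16.55 + (35−33.09)²/33.09 + (40−41.36)²/41.36 = 0.1731
df = 2
p-value (upper-tail) = 0.91710
At α=0.01: p ≥ α → fail to reject H₀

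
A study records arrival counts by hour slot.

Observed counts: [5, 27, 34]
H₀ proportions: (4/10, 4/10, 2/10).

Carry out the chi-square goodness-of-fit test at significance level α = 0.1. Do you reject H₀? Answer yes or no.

n = 66; E_i = n·p_i = [26.40, 26.40, 13.20]
χ² = (5−26.40)²/26.40 + (27−26.40)²/26.40 + (34−13.20)²/13.20 = 50.1364
df = 2
p-value (upper-tail) = 0.00000
At α=0.1: p < α → reject H₀

reject H₀: yes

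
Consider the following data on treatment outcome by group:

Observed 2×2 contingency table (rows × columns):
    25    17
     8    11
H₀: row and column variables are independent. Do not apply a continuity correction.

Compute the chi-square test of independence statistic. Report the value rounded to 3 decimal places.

Row totals [42, 19], col totals [33, 28], n=61
χ² = (25−22.72)²/22.72 + (17−19.28)²/19.28 + (8−10.28)²/10.28 + (11−8.72)²/8.72 = 1.5984
df = 1

test statistic = 1.598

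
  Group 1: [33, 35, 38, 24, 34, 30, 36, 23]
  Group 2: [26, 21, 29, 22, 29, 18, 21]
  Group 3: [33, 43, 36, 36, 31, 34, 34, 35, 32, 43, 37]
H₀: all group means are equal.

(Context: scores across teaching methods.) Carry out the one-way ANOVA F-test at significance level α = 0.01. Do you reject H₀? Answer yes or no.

Group means [31.62, 23.71, 35.82], grand mean 31.269
SSB = Σnᵢ(x̄ᵢ−x̄)² = 628.175; SSW = ΣΣ(x−x̄ᵢ)² = 482.940
MSB = 628.175/2 = 314.0877; MSW = 482.940/23 = 20.9974
F = MSB/MSW = 14.9584
df = (2, 23)
p-value (upper-tail) = 0.00007
At α=0.01: p < α → reject H₀

reject H₀: yes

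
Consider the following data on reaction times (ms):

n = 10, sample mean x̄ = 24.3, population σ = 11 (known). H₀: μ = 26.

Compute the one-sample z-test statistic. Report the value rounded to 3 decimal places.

SE = σ/√n = 11/√10 = 3.4785
z = (x̄−μ₀)/SE = (24.3−26)/3.4785 = -0.4887

test statistic = -0.489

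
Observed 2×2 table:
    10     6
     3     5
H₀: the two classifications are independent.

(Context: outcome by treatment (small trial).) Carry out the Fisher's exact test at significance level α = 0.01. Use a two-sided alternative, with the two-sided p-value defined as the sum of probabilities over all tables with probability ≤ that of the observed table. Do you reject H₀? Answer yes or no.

Margins: r₁=16, r₂=8, c₁=13, c₂=11, n=24
p_obs = C(16,10)·C(8,3)/C(24,13); sum pmf over tables with pmf ≤ p_obs
p-value (two-sided) = 0.39045
At α=0.01: p ≥ α → fail to reject H₀

reject H₀: no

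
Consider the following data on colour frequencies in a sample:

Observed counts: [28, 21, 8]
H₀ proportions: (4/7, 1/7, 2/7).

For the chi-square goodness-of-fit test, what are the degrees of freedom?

df = k − 1 = 3 − 1 = 2

degrees of freedom = 2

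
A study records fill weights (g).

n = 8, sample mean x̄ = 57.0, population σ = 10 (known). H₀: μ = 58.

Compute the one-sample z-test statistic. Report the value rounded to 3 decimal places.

test statistic = -0.283

SE = σ/√n = 10/√8 = 3.5355
z = (x̄−μ₀)/SE = (57.0−58)/3.5355 = -0.2828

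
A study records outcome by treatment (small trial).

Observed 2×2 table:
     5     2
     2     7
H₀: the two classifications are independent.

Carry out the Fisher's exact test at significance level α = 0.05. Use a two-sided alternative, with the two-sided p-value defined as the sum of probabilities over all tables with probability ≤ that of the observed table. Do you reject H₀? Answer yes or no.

Margins: r₁=7, r₂=9, c₁=7, c₂=9, n=16
p_obs = C(7,5)·C(9,2)/C(16,7); sum pmf over tables with pmf ≤ p_obs
p-value (two-sided) = 0.12622
At α=0.05: p ≥ α → fail to reject H₀

reject H₀: no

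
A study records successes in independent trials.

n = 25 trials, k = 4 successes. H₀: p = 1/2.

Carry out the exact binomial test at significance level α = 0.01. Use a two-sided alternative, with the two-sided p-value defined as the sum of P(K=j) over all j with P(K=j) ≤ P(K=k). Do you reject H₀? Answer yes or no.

reject H₀: yes

Exact binomial: n=25, k=4, p₀=1/2=0.5000
P(X=j) = C(n,j)·p₀^j·(1−p₀)^(n−j); p = Σ P(X=j) over j with P(X=j) ≤ P(X=4)
p-value (two-sided) = 0.00091
At α=0.01: p < α → reject H₀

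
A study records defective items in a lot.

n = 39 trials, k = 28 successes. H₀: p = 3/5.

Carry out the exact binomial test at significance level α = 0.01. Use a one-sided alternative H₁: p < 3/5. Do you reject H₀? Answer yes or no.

Exact binomial: n=39, k=28, p₀=3/5=0.6000
P(X≤28) from Σ C(n,i)·p₀^i·(1−p₀)^(n−i)
p-value (one-sided, H₁ less) = 0.95495
At α=0.01: p ≥ α → fail to reject H₀

reject H₀: no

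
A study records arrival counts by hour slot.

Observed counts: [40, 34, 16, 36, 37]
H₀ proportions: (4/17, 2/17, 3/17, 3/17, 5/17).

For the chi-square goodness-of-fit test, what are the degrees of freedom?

degrees of freedom = 4

df = k − 1 = 5 − 1 = 4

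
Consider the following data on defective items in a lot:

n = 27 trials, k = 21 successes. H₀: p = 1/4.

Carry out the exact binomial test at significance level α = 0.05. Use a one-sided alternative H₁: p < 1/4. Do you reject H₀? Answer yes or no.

reject H₀: no

Exact binomial: n=27, k=21, p₀=1/4=0.2500
P(X≤21) from Σ C(n,i)·p₀^i·(1−p₀)^(n−i)
p-value (one-sided, H₁ less) = 1.00000
At α=0.05: p ≥ α → fail to reject H₀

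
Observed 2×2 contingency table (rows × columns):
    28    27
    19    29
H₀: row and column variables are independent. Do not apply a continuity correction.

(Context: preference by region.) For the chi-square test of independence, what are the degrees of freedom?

degrees of freedom = 1

df = (r−1)(c−1) = (2−1)·(2−1) = 1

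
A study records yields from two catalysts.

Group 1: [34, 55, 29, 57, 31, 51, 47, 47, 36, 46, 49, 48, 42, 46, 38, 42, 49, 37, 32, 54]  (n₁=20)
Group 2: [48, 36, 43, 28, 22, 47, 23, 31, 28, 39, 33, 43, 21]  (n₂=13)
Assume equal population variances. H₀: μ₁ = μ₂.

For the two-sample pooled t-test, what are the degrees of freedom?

degrees of freedom = 31

df = n₁ + n₂ − 2 = 20 + 13 − 2 = 31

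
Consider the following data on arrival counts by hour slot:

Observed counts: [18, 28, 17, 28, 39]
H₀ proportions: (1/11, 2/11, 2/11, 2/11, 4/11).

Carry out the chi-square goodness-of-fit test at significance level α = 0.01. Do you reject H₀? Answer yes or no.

n = 130; E_i = n·p_i = [11.82, 23.64, 23.64, 23.64, 47.27]
χ² = (18−11.82)²/11.82 + (28−23.64)²/23.64 + (17−23.64)²/23.64 + (28−23.64)²/23.64 + (39−47.27)²/47.27 = 8.1558
df = 4
p-value (upper-tail) = 0.08604
At α=0.01: p ≥ α → fail to reject H₀

reject H₀: no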